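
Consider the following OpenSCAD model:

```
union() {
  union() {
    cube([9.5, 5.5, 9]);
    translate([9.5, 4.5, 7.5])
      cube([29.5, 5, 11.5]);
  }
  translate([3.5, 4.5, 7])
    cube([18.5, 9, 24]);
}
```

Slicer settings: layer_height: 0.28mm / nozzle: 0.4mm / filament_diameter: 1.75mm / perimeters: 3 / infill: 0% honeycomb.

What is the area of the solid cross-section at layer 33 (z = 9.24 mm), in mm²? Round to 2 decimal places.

251.50 mm²

At z = 9.24 mm: the cube does not reach this height (z outside [0, 9]); the 29.5×5 cube at (9.5, 4.5) contributes its full rectangle (area 147.50 mm²); Taking the union: only the 29.5×5 cube at (9.5, 4.5) is present, so the union is just that shape — area = 147.50 mm²; the 18.5×9 cube at (3.5, 4.5) contributes its full rectangle (area 166.50 mm²); Taking the union: the regions partially overlap — summed areas 314.00 mm² minus the doubly-counted overlap 62.50 mm² gives 251.50 mm² — area = 251.50 mm². Overall, the cross-section is a single solid region. Net area = 251.50 mm².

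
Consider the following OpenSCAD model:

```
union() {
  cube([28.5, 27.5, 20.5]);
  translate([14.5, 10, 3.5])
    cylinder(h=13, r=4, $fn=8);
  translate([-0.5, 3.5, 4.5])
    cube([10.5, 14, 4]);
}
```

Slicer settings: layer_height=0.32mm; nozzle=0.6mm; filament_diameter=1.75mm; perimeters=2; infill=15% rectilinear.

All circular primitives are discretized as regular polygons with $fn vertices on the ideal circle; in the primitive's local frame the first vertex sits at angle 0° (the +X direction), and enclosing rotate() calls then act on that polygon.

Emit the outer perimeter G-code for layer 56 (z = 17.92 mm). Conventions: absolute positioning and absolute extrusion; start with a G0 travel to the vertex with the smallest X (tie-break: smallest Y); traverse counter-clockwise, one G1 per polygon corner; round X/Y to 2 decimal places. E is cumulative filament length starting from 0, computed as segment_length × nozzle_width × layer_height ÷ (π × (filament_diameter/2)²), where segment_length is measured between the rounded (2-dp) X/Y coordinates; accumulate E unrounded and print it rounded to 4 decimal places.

G0 X0.00 Y0.00 Z17.92
G1 X28.50 Y0.00 E2.2750
G1 X28.50 Y27.50 E4.4702
G1 X0.00 Y27.50 E6.7452
G1 X0.00 Y0.00 E8.9403

At z = 17.92 mm: the cube (footprint 28.5×27.5) is included at this height; the cylinder at (14.5, 10) is absent (z outside [3.5, 16.5]); the cube at (-0.5, 3.5) is not intersected at this z (z outside [4.5, 8.5]); Combining (union): only the 28.5×27.5 cube is present, so the union is just that shape — 1 connected region. The outline is a single polygon with 4 vertices. Extrusion per mm of travel: 0.6 × 0.32 / (π × 0.875²) = 0.079824. Accumulating E over each segment gives final E = 8.9403.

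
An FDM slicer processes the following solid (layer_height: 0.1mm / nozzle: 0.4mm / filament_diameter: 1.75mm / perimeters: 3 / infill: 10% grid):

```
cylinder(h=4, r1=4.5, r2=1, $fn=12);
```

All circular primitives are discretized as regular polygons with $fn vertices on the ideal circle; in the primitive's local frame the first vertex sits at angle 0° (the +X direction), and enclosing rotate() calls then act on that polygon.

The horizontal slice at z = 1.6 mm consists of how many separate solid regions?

1

At z = 1.6 mm: the cone: at t=0.400 of its height the radius interpolates to r₁+(r₂−r₁)t = 3.100, giving a regular 12-gon of that circumradius. The result has 1 disconnected region.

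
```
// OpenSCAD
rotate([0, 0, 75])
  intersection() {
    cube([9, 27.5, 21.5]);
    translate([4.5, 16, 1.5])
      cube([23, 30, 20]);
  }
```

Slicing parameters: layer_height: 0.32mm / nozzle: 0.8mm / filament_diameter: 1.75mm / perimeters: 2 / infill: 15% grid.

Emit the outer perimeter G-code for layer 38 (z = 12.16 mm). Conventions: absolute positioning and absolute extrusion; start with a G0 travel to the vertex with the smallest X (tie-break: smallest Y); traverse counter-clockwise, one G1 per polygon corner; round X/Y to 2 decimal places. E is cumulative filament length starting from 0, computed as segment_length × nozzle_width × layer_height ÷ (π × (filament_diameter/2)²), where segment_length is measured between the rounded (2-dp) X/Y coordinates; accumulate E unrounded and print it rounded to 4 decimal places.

At z = 12.16 mm: the cube is present — its section is the full 9×27.5 rectangle; the cube at (4.5, 16) is present — its section is the full 23×30 rectangle; Taking the intersection: the 23×30 cube at (4.5, 16) partially overlaps the 9×27.5 cube; clipping to the common part keeps 51.75 mm² — 1 connected region; (whole slice rotated 75° about Z — lengths, areas and connectivity unchanged). The outline is a single polygon with 4 vertices. Extrusion per mm of travel: 0.8 × 0.32 / (π × 0.875²) = 0.106432. Accumulating E over each segment gives final E = 3.4048.

G0 X-25.40 Y11.46 Z12.16
G1 X-14.29 Y8.49 E1.2240
G1 X-13.13 Y12.83 E1.7021
G1 X-24.23 Y15.81 E2.9254
G1 X-25.40 Y11.46 E3.4048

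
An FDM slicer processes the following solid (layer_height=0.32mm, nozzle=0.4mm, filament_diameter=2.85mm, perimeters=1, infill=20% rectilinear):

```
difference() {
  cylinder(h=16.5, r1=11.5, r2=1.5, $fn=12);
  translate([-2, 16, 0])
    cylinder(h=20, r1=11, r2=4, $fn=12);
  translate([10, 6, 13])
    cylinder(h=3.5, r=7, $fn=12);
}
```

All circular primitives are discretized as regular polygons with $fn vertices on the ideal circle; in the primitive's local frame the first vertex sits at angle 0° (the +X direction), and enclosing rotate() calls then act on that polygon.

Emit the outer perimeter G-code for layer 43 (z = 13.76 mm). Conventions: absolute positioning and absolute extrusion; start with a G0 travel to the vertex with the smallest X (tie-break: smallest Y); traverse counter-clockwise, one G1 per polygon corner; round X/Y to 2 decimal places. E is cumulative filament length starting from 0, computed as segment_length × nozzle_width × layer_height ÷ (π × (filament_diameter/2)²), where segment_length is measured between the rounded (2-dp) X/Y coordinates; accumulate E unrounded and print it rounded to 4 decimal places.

At z = 13.76 mm: the cone: at t=0.834 of its height the radius interpolates to r₁+(r₂−r₁)t = 3.161, giving a regular 12-gon of that circumradius; the cone at (-2, 16): at t=0.688 of its height the radius interpolates to r₁+(r₂−r₁)t = 6.184, giving a regular 12-gon of that circumradius; the r=7 cylinder at (10, 6) contributes a regular 12-gon of circumradius 7; Taking the first minus the rest: starting from the cone, the cone at (-2, 16) misses the remaining region (no effect); the r=7 cylinder at (10, 6) misses the remaining region (no effect) — 1 connected region. The outline is a single polygon with 12 vertices. Extrusion per mm of travel: 0.4 × 0.32 / (π × 1.425²) = 0.020065. Accumulating E over each segment gives final E = 0.3941.

G0 X-3.16 Y0.00 Z13.76
G1 X-2.74 Y-1.58 E0.0328
G1 X-1.58 Y-2.74 E0.0657
G1 X0.00 Y-3.16 E0.0985
G1 X1.58 Y-2.74 E0.1313
G1 X2.74 Y-1.58 E0.1642
G1 X3.16 Y0.00 E0.1970
G1 X2.74 Y1.58 E0.2298
G1 X1.58 Y2.74 E0.2628
G1 X0.00 Y3.16 E0.2956
G1 X-1.58 Y2.74 E0.3284
G1 X-2.74 Y1.58 E0.3613
G1 X-3.16 Y0.00 E0.3941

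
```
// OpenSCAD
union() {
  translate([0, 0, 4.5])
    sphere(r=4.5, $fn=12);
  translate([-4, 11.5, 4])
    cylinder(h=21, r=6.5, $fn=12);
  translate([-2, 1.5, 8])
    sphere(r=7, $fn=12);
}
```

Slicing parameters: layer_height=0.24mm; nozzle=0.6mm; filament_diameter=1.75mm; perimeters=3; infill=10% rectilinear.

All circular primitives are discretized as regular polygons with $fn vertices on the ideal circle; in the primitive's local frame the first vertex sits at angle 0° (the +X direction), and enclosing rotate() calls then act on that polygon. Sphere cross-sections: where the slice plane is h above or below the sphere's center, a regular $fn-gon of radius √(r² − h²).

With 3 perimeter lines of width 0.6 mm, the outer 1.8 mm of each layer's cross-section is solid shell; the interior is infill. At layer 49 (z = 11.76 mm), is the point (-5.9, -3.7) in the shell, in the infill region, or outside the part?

outside

At z = 11.76 mm: the sphere is not intersected at this z (|z−center|=7.260 > r=4.5); the r=6.5 cylinder at (-4, 11.5) gives a regular 12-gon of circumradius 6.5 (constant along its height); the r=7 sphere at (-2, 1.5) slices to a regular 12-gon of circumradius 5.904 (√(r²−h²) with h=3.76 from center); Merging all regions: the regions partially overlap (shared area 8.48 mm²), so overlapping operands fuse into one piece — 1 connected region. Overall, the cross-section is a single solid region. The nearest boundary edge runs (-4.95, -3.61)→(-7.11, -1.45); distance from the point to it = 0.73 mm. The point is not inside any of the regions above, so it lies outside the cross-section (0.73 mm from the nearest boundary).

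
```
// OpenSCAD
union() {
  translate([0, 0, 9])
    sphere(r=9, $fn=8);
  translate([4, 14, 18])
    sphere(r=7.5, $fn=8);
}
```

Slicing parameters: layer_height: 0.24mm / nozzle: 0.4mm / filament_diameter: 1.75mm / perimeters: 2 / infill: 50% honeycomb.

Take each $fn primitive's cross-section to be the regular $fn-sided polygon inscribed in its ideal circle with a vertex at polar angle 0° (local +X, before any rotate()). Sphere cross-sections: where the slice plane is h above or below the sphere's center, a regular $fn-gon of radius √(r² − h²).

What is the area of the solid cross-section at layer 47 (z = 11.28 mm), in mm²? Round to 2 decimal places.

245.77 mm²

At z = 11.28 mm: the sphere: section is a regular 8-gon, circumradius = √(r²−h²) = √(9²−2.28²) = 8.706 (area = (8/2)·8.706²·sin(360°/8) = 214.40 mm²); the r=7.5 sphere at (4, 14) contributes a regular 8-gon of circumradius √(7.5²−6.72²) = 3.330 (area = (8/2)·3.330²·sin(360°/8) = 31.37 mm²); Combining (union): the 2 present regions are separate (no shared area or edge), so areas and boundary lengths simply add and each stays a separate island — area = 245.77 mm². Overall, the cross-section has 2 separate islands. Net area = 245.77 mm².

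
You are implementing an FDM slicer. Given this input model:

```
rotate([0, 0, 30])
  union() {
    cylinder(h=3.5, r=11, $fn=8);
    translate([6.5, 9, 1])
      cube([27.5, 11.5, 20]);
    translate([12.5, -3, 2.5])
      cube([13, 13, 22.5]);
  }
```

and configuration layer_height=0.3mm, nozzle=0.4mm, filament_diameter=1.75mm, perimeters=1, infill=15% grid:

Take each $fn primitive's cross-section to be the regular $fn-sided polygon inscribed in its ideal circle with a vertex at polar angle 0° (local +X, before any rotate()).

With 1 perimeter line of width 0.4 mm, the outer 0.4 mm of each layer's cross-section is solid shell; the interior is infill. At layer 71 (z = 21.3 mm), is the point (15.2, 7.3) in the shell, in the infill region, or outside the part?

infill

At z = 21.3 mm: the cylinder does not reach this height (z outside [0, 3.5]); the cube at (6.5, 9) is absent (z outside [1, 21]); the cube at (12.5, -3) (footprint 13×13) is included at this height; Merging all regions: only the 13×13 cube at (12.5, -3) is present, so the union is just that shape — 1 connected region; (whole slice rotated 30° about Z — lengths, areas and connectivity unchanged). Overall, the cross-section is a single solid region. Undo the 30° rotation: the query point maps to (16.814, -1.278) in the un-rotated model frame. The nearest boundary edge runs (12.50, -3.00)→(25.50, -3.00); distance from the point to it = 1.72 mm. The point is inside the cross-section and 1.72 mm from the nearest boundary — more than the 0.4 mm shell width (1 × 0.4), so it's in the infill interior.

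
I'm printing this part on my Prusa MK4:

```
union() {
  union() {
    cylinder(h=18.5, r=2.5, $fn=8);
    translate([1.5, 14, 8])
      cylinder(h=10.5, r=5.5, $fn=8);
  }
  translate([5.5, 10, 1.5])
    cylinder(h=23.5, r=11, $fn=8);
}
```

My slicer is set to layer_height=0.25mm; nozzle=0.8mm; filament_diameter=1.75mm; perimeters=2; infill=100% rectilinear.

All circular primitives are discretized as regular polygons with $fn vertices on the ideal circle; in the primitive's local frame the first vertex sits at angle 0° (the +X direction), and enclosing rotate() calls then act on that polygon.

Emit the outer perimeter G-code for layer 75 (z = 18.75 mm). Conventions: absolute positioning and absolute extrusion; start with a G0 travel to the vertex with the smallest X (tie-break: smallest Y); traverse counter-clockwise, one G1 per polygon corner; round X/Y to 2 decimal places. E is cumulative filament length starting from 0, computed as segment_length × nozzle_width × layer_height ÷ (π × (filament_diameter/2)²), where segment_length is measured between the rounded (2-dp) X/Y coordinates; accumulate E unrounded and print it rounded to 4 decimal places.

G0 X-5.50 Y10.00 Z18.75
G1 X-2.28 Y2.22 E0.7001
G1 X5.50 Y-1.00 E1.4003
G1 X13.28 Y2.22 E2.1004
G1 X16.50 Y10.00 E2.8005
G1 X13.28 Y17.78 E3.5006
G1 X5.50 Y21.00 E4.2008
G1 X-2.28 Y17.78 E4.9009
G1 X-5.50 Y10.00 E5.6010

At z = 18.75 mm: the cylinder is absent (z outside [0, 18.5]); the cylinder at (1.5, 14) does not reach this height (z outside [8, 18.5]); Merging all regions: nothing is present at this height; the r=11 cylinder at (5.5, 10) contributes a regular 8-gon of circumradius 11; Taking the union: only the r=11 cylinder at (5.5, 10) is present, so the union is just that shape — 1 connected region. The outline is a single polygon with 8 vertices. Extrusion per mm of travel: 0.8 × 0.25 / (π × 0.875²) = 0.083150. Accumulating E over each segment gives final E = 5.6010.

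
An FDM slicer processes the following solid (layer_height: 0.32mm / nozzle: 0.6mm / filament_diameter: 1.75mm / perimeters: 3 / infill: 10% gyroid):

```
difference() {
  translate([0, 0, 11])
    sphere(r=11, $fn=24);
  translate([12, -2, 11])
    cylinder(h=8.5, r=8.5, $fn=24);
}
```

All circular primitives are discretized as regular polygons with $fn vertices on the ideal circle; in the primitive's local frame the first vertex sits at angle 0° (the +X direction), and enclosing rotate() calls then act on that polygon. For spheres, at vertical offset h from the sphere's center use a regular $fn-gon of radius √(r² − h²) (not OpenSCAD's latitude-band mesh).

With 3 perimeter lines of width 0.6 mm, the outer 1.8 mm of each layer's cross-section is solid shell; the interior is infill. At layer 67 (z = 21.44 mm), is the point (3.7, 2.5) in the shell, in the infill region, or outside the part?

outside

At z = 21.44 mm: the r=11 sphere contributes a regular 24-gon of circumradius √(11²−10.44²) = 3.465; the cylinder at (12, -2) is not intersected at this z (z outside [11, 19.5]); Taking the first minus the rest: none of the subtracted shapes is present at this height, so the r=11 sphere is unchanged — 1 connected region. Overall, the cross-section is a single solid region. The nearest boundary edge runs (3.00, 1.73)→(2.45, 2.45); distance from the point to it = 1.02 mm. The point is not inside any of the regions above, so it lies outside the cross-section (1.02 mm from the nearest boundary).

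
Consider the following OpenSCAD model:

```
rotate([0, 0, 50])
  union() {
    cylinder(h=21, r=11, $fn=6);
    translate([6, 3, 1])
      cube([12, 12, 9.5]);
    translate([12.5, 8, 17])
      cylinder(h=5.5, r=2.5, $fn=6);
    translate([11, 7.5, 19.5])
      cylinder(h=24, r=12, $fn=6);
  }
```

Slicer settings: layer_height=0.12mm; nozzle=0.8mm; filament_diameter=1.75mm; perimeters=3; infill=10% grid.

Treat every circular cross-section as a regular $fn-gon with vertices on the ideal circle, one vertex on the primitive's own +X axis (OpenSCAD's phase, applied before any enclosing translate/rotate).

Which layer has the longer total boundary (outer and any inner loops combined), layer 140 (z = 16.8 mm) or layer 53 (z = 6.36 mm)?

layer 53 (z = 6.36 mm)

Layer 140 (z = 16.8): the cylinder: section is a regular 6-gon, circumradius r=11 (perimeter = 2·6·11.000·sin(180°/6) = 66.00 mm); the cube at (6, 3) is not intersected at this z (z outside [1, 10.5]); the cylinder at (12.5, 8) does not reach this height (z outside [17, 22.5]); the cylinder at (11, 7.5) is absent (z outside [19.5, 43.5]); Merging all regions: only the r=11 cylinder is present, so the union is just that shape — boundary = 66.00 mm; (rotated 50° about Z; rotation is an isometry so areas/perimeters/island counts are preserved). So its perimeter = 66.00 mm. Layer 53 (z = 6.36): the r=11 cylinder gives a regular 6-gon of circumradius 11 (constant along its height) (perimeter = 2·6·11.000·sin(180°/6) = 66.00 mm); the 12×12 cube at (6, 3) contributes its full rectangle (perimeter 48.00 mm); the cylinder at (12.5, 8) is absent (z outside [17, 22.5]); the cylinder at (11, 7.5) is not intersected at this z (z outside [19.5, 43.5]); Taking the union: the regions partially overlap (shared area 9.25 mm²), so the edge portions inside another operand are dropped and the merged outline is re-measured after clipping — boundary = 98.54 mm; (whole slice rotated 50° about Z — lengths, areas and connectivity unchanged). So its perimeter = 98.54 mm. Layer 53 is larger (98.54 vs 66.00 mm).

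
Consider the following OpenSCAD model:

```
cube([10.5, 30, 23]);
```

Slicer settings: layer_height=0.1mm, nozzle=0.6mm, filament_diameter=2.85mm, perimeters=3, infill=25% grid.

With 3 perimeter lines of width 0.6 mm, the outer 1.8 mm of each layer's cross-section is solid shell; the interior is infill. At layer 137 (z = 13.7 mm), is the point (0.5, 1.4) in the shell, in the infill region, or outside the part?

At z = 13.7 mm: the 10.5×30 cube contributes its full rectangle. Overall, the cross-section is a single solid region. The nearest boundary edge runs (0.00, 30.00)→(0.00, 0.00); distance from the point to it = 0.50 mm. The point is inside the cross-section, 0.50 mm from the nearest boundary — within the 1.8 mm shell band (3 × 0.6).

shell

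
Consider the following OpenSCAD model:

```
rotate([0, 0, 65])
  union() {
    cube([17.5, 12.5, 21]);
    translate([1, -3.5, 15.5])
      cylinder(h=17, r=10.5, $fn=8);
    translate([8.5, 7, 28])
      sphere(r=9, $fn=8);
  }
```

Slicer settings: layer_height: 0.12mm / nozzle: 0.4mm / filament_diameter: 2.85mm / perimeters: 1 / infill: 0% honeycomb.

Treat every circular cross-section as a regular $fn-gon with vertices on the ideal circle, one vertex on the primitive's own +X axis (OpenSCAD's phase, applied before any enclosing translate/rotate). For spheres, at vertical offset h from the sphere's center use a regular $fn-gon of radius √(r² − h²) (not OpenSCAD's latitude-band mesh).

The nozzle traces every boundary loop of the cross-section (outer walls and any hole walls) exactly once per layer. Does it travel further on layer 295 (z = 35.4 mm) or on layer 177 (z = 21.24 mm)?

layer 177 (z = 21.24 mm)

Layer 295 (z = 35.4): the cube is absent (z outside [0, 21]); the cylinder at (1, -3.5) is absent (z outside [15.5, 32.5]); the r=9 sphere at (8.5, 7) slices to a regular 8-gon of circumradius 5.122 (√(r²−h²) with h=7.4 from center) (perimeter = 2·8·5.122·sin(180°/8) = 31.36 mm); Combining (union): only the r=9 sphere at (8.5, 7) is present, so the union is just that shape — boundary = 31.36 mm; (whole slice rotated 65° about Z — lengths, areas and connectivity unchanged). So its perimeter = 31.36 mm. Layer 177 (z = 21.24): the cube is not intersected at this z (z outside [0, 21]); the r=10.5 cylinder at (1, -3.5) gives a regular 8-gon of circumradius 10.5 (constant along its height) (perimeter = 2·8·10.500·sin(180°/8) = 64.29 mm); the sphere at (8.5, 7): section is a regular 8-gon, circumradius = √(r²−h²) = √(9²−6.76²) = 5.942 (perimeter = 2·8·5.942·sin(180°/8) = 36.38 mm); Combining (union): the regions partially overlap (shared area 15.19 mm²), so the edge portions inside another operand are dropped and the merged outline is re-measured after clipping — boundary = 82.71 mm; (whole slice rotated 65° about Z — lengths, areas and connectivity unchanged). So its perimeter = 82.71 mm. Layer 177 is larger (82.71 vs 31.36 mm).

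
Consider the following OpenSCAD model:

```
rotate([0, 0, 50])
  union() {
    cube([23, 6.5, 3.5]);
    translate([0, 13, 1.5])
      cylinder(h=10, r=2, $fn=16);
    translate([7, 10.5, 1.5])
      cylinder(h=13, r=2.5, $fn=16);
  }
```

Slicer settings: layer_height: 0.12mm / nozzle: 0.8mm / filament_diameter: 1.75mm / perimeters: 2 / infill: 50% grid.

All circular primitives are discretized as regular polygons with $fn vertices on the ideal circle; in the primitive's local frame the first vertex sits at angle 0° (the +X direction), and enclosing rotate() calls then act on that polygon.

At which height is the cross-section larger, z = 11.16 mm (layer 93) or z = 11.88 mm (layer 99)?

layer 93 (z = 11.16 mm)

Layer 93 (z = 11.16): the cube is absent (z outside [0, 3.5]); the r=2 cylinder at (0, 13) gives a regular 16-gon of circumradius 2 (constant along its height) (area = (16/2)·2.000²·sin(360°/16) = 12.25 mm²); the cylinder at (7, 10.5): section is a regular 16-gon, circumradius r=2.5 (area = (16/2)·2.500²·sin(360°/16) = 19.13 mm²); Combining (union): the 2 present regions are separate (no shared area or edge), so areas and boundary lengths simply add and each stays a separate island — area = 31.38 mm²; (rotated 50° about Z; rotation is an isometry so areas/perimeters/island counts are preserved). So its area = 31.38 mm². Layer 99 (z = 11.88): the cube is absent (z outside [0, 3.5]); the cylinder at (0, 13) does not reach this height (z outside [1.5, 11.5]); the r=2.5 cylinder at (7, 10.5) contributes a regular 16-gon of circumradius 2.5 (area = (16/2)·2.500²·sin(360°/16) = 19.13 mm²); Combining (union): only the r=2.5 cylinder at (7, 10.5) is present, so the union is just that shape — area = 19.13 mm²; (whole slice rotated 50° about Z — lengths, areas and connectivity unchanged). So its area = 19.13 mm². Layer 93 is larger (31.38 vs 19.13 mm²).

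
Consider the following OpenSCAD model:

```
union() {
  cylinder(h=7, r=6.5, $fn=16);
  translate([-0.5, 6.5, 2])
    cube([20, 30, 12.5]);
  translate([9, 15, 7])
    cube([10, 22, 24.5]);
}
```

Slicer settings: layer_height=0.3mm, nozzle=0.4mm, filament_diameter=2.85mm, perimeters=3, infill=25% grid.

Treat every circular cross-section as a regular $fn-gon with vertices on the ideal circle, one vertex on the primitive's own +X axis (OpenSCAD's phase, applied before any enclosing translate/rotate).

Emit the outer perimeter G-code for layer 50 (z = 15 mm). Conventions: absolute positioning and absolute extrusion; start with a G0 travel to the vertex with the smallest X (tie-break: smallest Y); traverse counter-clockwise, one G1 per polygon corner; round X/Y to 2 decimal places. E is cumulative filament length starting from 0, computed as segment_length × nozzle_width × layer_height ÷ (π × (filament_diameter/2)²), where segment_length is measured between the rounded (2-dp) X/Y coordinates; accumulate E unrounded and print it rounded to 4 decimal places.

G0 X9.00 Y15.00 Z15.00
G1 X19.00 Y15.00 E0.1881
G1 X19.00 Y37.00 E0.6019
G1 X9.00 Y37.00 E0.7900
G1 X9.00 Y15.00 E1.2039

At z = 15 mm: the cylinder is absent (z outside [0, 7]); the cube at (-0.5, 6.5) is not intersected at this z (z outside [2, 14.5]); the cube at (9, 15) is present — its section is the full 10×22 rectangle; Taking the union: only the 10×22 cube at (9, 15) is present, so the union is just that shape — 1 connected region. The outline is a single polygon with 4 vertices. Extrusion per mm of travel: 0.4 × 0.3 / (π × 1.425²) = 0.018811. Accumulating E over each segment gives final E = 1.2039.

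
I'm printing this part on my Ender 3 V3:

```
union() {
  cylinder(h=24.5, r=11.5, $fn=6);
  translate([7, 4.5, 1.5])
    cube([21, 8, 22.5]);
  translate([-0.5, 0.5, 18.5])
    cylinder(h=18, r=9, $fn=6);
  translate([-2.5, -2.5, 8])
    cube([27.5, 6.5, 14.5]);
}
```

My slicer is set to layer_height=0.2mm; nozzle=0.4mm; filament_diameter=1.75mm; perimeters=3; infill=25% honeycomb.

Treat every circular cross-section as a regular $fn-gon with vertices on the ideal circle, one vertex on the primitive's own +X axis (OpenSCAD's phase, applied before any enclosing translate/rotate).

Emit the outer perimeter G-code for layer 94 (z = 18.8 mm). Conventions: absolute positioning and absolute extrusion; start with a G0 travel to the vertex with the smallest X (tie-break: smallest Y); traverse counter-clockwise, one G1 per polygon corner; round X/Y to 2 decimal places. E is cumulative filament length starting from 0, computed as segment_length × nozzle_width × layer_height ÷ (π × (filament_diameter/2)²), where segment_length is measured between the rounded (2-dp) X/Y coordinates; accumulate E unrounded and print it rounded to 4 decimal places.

At z = 18.8 mm: the r=11.5 cylinder contributes a regular 6-gon of circumradius 11.5; the cube at (7, 4.5) (footprint 21×8) is included at this height; the r=9 cylinder at (-0.5, 0.5) contributes a regular 6-gon of circumradius 9; the cube at (-2.5, -2.5) is present — its section is the full 27.5×6.5 rectangle; Combining (union): the regions partially overlap (shared area 298.15 mm²), so overlapping operands fuse into one piece — 1 connected region. The outline is a single polygon with 14 vertices. Extrusion per mm of travel: 0.4 × 0.2 / (π × 0.875²) = 0.033260. Accumulating E over each segment gives final E = 4.9145.

G0 X-11.50 Y0.00 Z18.80
G1 X-5.75 Y-9.96 E0.3825
G1 X5.75 Y-9.96 E0.7650
G1 X10.06 Y-2.50 E1.0516
G1 X25.00 Y-2.50 E1.5485
G1 X25.00 Y4.00 E1.7647
G1 X9.19 Y4.00 E2.2905
G1 X8.90 Y4.50 E2.3097
G1 X28.00 Y4.50 E2.9450
G1 X28.00 Y12.50 E3.2111
G1 X7.00 Y12.50 E3.9095
G1 X7.00 Y7.79 E4.0662
G1 X5.75 Y9.96 E4.1495
G1 X-5.75 Y9.96 E4.5320
G1 X-11.50 Y0.00 E4.9145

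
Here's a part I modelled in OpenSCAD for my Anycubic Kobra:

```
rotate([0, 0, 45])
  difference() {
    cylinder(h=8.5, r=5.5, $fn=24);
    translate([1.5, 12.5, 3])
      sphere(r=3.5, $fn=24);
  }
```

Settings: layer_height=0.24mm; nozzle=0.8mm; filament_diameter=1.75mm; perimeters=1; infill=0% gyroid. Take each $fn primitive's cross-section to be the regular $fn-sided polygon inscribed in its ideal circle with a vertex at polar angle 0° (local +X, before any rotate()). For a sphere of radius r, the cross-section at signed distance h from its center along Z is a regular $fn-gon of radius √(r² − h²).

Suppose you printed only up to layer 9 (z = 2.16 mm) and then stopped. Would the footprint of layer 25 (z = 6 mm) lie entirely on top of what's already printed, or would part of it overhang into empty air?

Compare the two slices. At z = 2.16: the r=5.5 cylinder gives a regular 24-gon of circumradius 5.5 (constant along its height) (area = (24/2)·5.500²·sin(360°/24) = 93.95 mm²); the r=3.5 sphere at (1.5, 12.5) contributes a regular 24-gon of circumradius √(3.5²−0.84²) = 3.398 (area = (24/2)·3.398²·sin(360°/24) = 35.85 mm²); Taking the first minus the rest: starting from the r=5.5 cylinder (93.95 mm²), the r=3.5 sphere at (1.5, 12.5) misses the remaining region (no effect) — area = 93.95 mm²; (whole slice rotated 45° about Z — lengths, areas and connectivity unchanged). At z = 6: the r=5.5 cylinder gives a regular 24-gon of circumradius 5.5 (constant along its height) (area = (24/2)·5.500²·sin(360°/24) = 93.95 mm²); the r=3.5 sphere at (1.5, 12.5) slices to a regular 24-gon of circumradius 1.803 (√(r²−h²) with h=3 from center) (area = (24/2)·1.803²·sin(360°/24) = 10.09 mm²); Subtracting the remaining from the first: starting from the r=5.5 cylinder (93.95 mm²), the r=3.5 sphere at (1.5, 12.5) misses the remaining region (no effect) — area = 93.95 mm²; (whole slice rotated 45° about Z — lengths, areas and connectivity unchanged). Checking containment: the cross-section at z = 6 is a subset of the cross-section at z = 2.16.

entirely on top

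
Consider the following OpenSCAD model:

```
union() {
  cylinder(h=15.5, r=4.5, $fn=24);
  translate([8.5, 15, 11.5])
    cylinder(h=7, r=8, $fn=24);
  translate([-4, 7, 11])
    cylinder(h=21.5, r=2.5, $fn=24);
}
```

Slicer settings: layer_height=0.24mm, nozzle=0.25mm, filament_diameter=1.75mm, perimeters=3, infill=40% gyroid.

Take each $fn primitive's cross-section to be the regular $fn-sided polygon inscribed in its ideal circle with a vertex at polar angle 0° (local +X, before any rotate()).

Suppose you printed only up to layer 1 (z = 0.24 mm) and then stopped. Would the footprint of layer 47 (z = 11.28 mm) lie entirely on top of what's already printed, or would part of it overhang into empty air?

part overhangs

Compare the two slices. At z = 0.24: the r=4.5 cylinder gives a regular 24-gon of circumradius 4.5 (constant along its height) (area = (24/2)·4.500²·sin(360°/24) = 62.89 mm²); the cylinder at (8.5, 15) does not reach this height (z outside [11.5, 18.5]); the cylinder at (-4, 7) is not intersected at this z (z outside [11, 32.5]); Combining (union): only the r=4.5 cylinder is present, so the union is just that shape — area = 62.89 mm². At z = 11.28: the r=4.5 cylinder gives a regular 24-gon of circumradius 4.5 (constant along its height) (area = (24/2)·4.500²·sin(360°/24) = 62.89 mm²); the cylinder at (8.5, 15) does not reach this height (z outside [11.5, 18.5]); the r=2.5 cylinder at (-4, 7) contributes a regular 24-gon of circumradius 2.5 (area = (24/2)·2.500²·sin(360°/24) = 19.41 mm²); Taking the union: the 2 present regions are separate (no shared area or edge), so areas and boundary lengths simply add and each stays a separate island — area = 82.30 mm². Checking containment: at z = 11.28 the cross-section extends beyond the z = 0.24 cross-section by about 19.41 mm².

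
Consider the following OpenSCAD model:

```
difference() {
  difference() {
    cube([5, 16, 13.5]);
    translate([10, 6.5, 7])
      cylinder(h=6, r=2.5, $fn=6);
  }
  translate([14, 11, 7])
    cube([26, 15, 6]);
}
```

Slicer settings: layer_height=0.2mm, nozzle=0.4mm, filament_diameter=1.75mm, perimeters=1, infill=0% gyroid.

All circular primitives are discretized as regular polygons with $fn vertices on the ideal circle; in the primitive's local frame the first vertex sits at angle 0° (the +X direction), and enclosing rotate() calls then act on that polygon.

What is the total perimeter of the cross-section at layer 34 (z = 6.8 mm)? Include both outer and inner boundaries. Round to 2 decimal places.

At z = 6.8 mm: the cube is present — its section is the full 5×16 rectangle (perimeter 42.00 mm); the cylinder at (10, 6.5) is absent (z outside [7, 13]); After the difference (first − rest): none of the subtracted shapes is present at this height, so the 5×16 cube is unchanged — boundary = 42.00 mm; the cube at (14, 11) does not reach this height (z outside [7, 13]); Taking the first minus the rest: none of the subtracted shapes is present at this height, so the result so far is unchanged — boundary = 42.00 mm. Overall, the cross-section is a single solid region. Total boundary length (outer) = 42.00 mm.

42.00 mm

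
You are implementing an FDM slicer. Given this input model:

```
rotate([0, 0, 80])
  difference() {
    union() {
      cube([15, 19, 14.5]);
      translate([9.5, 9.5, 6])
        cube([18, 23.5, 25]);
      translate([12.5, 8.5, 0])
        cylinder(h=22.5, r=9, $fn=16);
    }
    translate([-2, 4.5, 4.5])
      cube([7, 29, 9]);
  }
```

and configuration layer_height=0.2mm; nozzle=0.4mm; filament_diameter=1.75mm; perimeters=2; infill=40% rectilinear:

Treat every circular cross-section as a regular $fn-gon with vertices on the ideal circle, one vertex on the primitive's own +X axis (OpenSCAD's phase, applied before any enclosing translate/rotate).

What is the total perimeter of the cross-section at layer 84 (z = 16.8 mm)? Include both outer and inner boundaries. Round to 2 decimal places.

103.90 mm

At z = 16.8 mm: the cube does not reach this height (z outside [0, 14.5]); the 18×23.5 cube at (9.5, 9.5) contributes its full rectangle (perimeter 83.00 mm); the r=9 cylinder at (12.5, 8.5) gives a regular 16-gon of circumradius 9 (constant along its height) (perimeter = 2·16·9.000·sin(180°/16) = 56.19 mm); Combining (union): the regions partially overlap (shared area 76.20 mm²), so the edge portions inside another operand are dropped and the merged outline is re-measured after clipping — boundary = 103.90 mm; the cube at (-2, 4.5) does not reach this height (z outside [4.5, 13.5]); Subtracting the remaining from the first: none of the subtracted shapes is present at this height, so the result so far is unchanged — boundary = 103.90 mm; (whole slice rotated 80° about Z — lengths, areas and connectivity unchanged). Overall, the cross-section is a single solid region. Total boundary length (outer) = 103.90 mm.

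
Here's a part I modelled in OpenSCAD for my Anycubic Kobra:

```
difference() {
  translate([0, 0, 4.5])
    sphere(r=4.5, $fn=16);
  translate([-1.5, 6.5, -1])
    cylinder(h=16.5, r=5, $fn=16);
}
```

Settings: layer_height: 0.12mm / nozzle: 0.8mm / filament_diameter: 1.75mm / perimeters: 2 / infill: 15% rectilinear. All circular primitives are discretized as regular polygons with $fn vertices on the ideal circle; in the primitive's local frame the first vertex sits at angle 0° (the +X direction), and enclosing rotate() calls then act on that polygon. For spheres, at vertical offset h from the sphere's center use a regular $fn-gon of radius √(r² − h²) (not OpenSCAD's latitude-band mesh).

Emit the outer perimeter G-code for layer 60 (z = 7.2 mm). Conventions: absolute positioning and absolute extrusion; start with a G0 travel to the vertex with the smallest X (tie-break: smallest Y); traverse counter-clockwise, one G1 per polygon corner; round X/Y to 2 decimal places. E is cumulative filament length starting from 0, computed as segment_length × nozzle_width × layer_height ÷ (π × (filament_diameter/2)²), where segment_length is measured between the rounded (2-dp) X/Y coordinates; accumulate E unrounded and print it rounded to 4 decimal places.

G0 X-3.60 Y0.00 Z7.20
G1 X-3.33 Y-1.38 E0.0561
G1 X-2.55 Y-2.55 E0.1122
G1 X-1.38 Y-3.33 E0.1684
G1 X0.00 Y-3.60 E0.2245
G1 X1.38 Y-3.33 E0.2806
G1 X2.55 Y-2.55 E0.3367
G1 X3.33 Y-1.38 E0.3929
G1 X3.60 Y0.00 E0.4490
G1 X3.33 Y1.38 E0.5051
G1 X2.55 Y2.55 E0.5612
G1 X1.98 Y2.93 E0.5886
G1 X0.41 Y1.88 E0.6640
G1 X-1.50 Y1.50 E0.7417
G1 X-3.04 Y1.81 E0.8044
G1 X-3.33 Y1.38 E0.8251
G1 X-3.60 Y0.00 E0.8812

At z = 7.2 mm: the sphere: section is a regular 16-gon, circumradius = √(r²−h²) = √(4.5²−2.7²) = 3.600; the r=5 cylinder at (-1.5, 6.5) gives a regular 16-gon of circumradius 5 (constant along its height); Subtracting the remaining from the first: starting from the r=4.5 sphere, the r=5 cylinder at (-1.5, 6.5) partially overlaps it — only the 6.38 mm² overlap (of its 76.54 mm²) is removed, clipping the outline — 1 connected region. The outline is a single polygon with 16 vertices. Extrusion per mm of travel: 0.8 × 0.12 / (π × 0.875²) = 0.039912. Accumulating E over each segment gives final E = 0.8812.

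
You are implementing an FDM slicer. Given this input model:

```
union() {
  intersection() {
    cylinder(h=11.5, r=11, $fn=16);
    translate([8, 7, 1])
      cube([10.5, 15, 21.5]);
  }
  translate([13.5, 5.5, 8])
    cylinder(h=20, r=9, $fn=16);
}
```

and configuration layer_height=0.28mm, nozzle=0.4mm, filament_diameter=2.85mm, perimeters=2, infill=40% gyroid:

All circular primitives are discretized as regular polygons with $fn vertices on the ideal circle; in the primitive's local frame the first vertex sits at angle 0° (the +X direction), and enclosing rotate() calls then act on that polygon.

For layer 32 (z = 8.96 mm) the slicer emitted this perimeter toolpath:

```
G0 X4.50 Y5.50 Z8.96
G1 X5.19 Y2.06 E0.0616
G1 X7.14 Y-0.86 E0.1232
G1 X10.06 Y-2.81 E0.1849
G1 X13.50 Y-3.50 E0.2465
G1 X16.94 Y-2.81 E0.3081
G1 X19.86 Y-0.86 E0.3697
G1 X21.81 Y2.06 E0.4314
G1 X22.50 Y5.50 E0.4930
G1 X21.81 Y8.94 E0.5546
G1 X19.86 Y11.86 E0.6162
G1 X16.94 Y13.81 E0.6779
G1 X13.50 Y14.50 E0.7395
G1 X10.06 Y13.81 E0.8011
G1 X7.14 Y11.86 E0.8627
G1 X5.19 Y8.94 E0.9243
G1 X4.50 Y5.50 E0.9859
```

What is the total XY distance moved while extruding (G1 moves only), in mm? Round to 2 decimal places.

56.16 mm

Sum the Euclidean lengths of each G1 segment: total = 56.16 mm.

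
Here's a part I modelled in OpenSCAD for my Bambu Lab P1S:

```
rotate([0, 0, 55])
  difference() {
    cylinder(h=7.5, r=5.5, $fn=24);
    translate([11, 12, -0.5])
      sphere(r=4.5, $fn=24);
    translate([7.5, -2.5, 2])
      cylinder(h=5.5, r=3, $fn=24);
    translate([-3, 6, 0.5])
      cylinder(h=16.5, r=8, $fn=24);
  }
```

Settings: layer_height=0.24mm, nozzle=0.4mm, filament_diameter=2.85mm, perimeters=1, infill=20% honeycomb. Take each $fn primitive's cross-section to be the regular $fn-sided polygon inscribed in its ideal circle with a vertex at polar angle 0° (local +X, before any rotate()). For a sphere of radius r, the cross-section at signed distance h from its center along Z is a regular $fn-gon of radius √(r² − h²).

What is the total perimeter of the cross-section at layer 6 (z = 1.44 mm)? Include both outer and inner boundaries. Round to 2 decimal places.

30.84 mm

At z = 1.44 mm: the r=5.5 cylinder contributes a regular 24-gon of circumradius 5.5 (perimeter = 2·24·5.500·sin(180°/24) = 34.46 mm); the r=4.5 sphere at (11, 12) slices to a regular 24-gon of circumradius 4.060 (√(r²−h²) with h=1.94 from center) (perimeter = 2·24·4.060·sin(180°/24) = 25.44 mm); the cylinder at (7.5, -2.5) is absent (z outside [2, 7.5]); the cylinder at (-3, 6): section is a regular 24-gon, circumradius r=8 (perimeter = 2·24·8.000·sin(180°/24) = 50.12 mm); Taking the first minus the rest: starting from the r=5.5 cylinder, the r=4.5 sphere at (11, 12) misses the remaining region (no effect); the r=8 cylinder at (-3, 6) partially overlaps it — only the 53.20 mm² overlap (of its 198.77 mm²) is removed, clipping the outline — boundary = 30.84 mm; (rotated 55° about Z; rotation is an isometry so areas/perimeters/island counts are preserved). Overall, the cross-section is a single solid region. Total boundary length (outer) = 30.84 mm.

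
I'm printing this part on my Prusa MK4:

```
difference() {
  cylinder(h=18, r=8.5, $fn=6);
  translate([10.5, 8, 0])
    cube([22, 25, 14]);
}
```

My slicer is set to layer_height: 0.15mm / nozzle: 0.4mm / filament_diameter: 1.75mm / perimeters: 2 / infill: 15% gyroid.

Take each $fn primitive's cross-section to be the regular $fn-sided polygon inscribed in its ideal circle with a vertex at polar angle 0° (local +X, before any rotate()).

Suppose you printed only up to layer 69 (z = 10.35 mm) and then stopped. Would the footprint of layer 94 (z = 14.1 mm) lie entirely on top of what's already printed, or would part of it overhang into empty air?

Compare the two slices. At z = 10.35: the cylinder: section is a regular 6-gon, circumradius r=8.5 (area = (6/2)·8.500²·sin(360°/6) = 187.71 mm²); the 22×25 cube at (10.5, 8) contributes its full rectangle (area 550.00 mm²); After the difference (first − rest): starting from the r=8.5 cylinder (187.71 mm²), the 22×25 cube at (10.5, 8) misses the remaining region (no effect) — area = 187.71 mm². At z = 14.1: the cylinder: section is a regular 6-gon, circumradius r=8.5 (area = (6/2)·8.500²·sin(360°/6) = 187.71 mm²); the cube at (10.5, 8) is not intersected at this z (z outside [0, 14]); Taking the first minus the rest: none of the subtracted shapes is present at this height, so the r=8.5 cylinder is unchanged — area = 187.71 mm². Checking containment: the cross-section at z = 14.1 is a subset of the cross-section at z = 10.35.

entirely on top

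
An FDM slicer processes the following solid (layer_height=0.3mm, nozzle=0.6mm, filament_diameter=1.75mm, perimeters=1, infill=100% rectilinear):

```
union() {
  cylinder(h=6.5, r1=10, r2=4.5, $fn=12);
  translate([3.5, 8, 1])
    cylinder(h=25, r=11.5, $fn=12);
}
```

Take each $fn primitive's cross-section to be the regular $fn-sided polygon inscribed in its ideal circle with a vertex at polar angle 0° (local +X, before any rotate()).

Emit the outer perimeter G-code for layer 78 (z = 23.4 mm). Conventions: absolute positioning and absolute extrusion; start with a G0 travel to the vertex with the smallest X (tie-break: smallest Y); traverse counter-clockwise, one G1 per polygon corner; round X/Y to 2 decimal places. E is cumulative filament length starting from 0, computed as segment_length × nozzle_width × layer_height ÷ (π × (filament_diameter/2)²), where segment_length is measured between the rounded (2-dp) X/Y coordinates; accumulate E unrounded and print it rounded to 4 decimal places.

At z = 23.4 mm: the cone is absent (z outside [0, 6.5]); the r=11.5 cylinder at (3.5, 8) contributes a regular 12-gon of circumradius 11.5; Taking the union: only the r=11.5 cylinder at (3.5, 8) is present, so the union is just that shape — 1 connected region. The outline is a single polygon with 12 vertices. Extrusion per mm of travel: 0.6 × 0.3 / (π × 0.875²) = 0.074835. Accumulating E over each segment gives final E = 5.3460.

G0 X-8.00 Y8.00 Z23.40
G1 X-6.46 Y2.25 E0.4455
G1 X-2.25 Y-1.96 E0.8910
G1 X3.50 Y-3.50 E1.3365
G1 X9.25 Y-1.96 E1.7820
G1 X13.46 Y2.25 E2.2275
G1 X15.00 Y8.00 E2.6730
G1 X13.46 Y13.75 E3.1185
G1 X9.25 Y17.96 E3.5640
G1 X3.50 Y19.50 E4.0095
G1 X-2.25 Y17.96 E4.4550
G1 X-6.46 Y13.75 E4.9005
G1 X-8.00 Y8.00 E5.3460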